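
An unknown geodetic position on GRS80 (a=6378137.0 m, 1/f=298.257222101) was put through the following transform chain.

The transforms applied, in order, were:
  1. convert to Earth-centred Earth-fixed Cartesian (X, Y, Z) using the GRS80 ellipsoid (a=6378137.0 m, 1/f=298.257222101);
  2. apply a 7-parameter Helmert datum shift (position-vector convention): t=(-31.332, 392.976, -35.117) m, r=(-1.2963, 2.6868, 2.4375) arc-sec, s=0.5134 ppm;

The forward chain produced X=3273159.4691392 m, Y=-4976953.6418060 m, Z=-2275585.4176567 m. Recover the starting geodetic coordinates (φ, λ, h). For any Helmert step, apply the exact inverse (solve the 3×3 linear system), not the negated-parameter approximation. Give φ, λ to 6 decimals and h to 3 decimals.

φ=-21.034612°, λ=-56.670739°, h=1575.667 m

start: X=3273159.4691, Y=-4976953.6418, Z=-2275585.4177 m
→ Helmert⁻¹: X=3273159.9426, Y=-4977368.4415, Z=-2275537.7773
→ geod (Bowring, a=6378137.000): φ=-21.03461200°, λ=-56.67073900°, h=1575.6670 m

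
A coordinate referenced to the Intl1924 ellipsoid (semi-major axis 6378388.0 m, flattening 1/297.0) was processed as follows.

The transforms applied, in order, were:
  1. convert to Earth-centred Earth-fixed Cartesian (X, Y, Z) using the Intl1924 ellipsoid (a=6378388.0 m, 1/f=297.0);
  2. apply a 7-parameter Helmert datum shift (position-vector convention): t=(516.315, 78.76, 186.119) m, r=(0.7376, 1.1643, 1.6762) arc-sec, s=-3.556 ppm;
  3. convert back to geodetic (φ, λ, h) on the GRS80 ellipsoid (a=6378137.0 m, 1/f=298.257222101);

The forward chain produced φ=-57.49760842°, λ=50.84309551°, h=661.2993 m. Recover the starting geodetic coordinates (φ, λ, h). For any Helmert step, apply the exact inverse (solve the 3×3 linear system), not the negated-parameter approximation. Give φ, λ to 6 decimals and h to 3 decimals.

start: φ=-57.497608°, λ=50.843096°, h=661.299 m
→ ECEF (a=6378137.000, f=1/298.257222101): X=2169484.4623, Y=2664139.5273, Z=-5356437.2409
→ Helmert⁻¹: X=2169027.7458, Y=2664033.4590, Z=-5356639.6912
→ geod (Bowring, a=6378388.000): φ=-57.50213600°, λ=50.84788500°, h=446.8330 m

φ=-57.502136°, λ=50.847885°, h=446.833 m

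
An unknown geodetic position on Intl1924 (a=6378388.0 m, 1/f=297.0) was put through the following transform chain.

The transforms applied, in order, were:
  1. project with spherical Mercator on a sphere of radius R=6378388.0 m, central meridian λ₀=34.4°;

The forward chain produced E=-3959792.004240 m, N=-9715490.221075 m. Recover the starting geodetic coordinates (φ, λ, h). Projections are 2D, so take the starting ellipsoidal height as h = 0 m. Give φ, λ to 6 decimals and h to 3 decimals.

φ=-65.402158°, λ=-1.170017°, h=0.000 m

start: E=-3959792.0042, N=-9715490.2211 m
→ merc⁻¹: φ=-65.40215800°, λ=-1.17001700°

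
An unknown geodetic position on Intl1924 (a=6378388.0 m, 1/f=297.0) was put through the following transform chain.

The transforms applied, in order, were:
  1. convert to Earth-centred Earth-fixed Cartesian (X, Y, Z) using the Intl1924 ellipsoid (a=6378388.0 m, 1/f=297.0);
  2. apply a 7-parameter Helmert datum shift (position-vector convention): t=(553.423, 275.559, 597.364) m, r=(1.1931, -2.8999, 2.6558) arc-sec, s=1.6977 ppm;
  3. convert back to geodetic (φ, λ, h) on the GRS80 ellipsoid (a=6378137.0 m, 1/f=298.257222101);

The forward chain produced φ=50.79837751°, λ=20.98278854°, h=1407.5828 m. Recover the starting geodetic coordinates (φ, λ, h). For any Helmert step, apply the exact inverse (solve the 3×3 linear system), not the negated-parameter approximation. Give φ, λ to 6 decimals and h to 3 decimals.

φ=50.799206°, λ=20.981238°, h=348.375 m

start: φ=50.798378°, λ=20.982789°, h=1407.583 m
→ ECEF (a=6378137.000, f=1/298.257222101): X=3772404.6641, Y=1446790.4270, Z=4920489.2440
→ Helmert⁻¹: X=3771932.6306, Y=1446492.3038, Z=4919822.1306
→ geod (Bowring, a=6378388.000): φ=50.79920600°, λ=20.98123800°, h=348.3750 m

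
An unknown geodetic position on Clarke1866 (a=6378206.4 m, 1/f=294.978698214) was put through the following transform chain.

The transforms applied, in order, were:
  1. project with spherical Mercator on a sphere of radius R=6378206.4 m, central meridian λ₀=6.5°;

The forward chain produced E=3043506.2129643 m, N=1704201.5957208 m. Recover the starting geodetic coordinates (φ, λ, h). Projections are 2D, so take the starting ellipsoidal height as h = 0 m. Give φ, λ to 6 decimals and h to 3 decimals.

φ=15.129968°, λ=33.839984°, h=0.000 m

start: E=3043506.2130, N=1704201.5957 m
→ merc⁻¹: φ=15.12996800°, λ=33.83998400°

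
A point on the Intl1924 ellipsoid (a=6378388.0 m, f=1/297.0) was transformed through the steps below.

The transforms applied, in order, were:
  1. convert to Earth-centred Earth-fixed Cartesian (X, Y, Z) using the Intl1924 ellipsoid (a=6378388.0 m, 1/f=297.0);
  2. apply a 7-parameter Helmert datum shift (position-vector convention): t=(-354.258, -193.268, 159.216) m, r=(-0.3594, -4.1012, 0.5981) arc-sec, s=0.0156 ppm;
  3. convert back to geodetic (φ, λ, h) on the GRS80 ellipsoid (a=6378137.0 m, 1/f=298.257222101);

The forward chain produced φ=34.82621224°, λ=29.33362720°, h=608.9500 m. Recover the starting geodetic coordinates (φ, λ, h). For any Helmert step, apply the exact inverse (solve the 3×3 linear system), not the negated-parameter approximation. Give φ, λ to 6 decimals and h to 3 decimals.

start: φ=34.826212°, λ=29.333627°, h=608.950 m
→ ECEF (a=6378137.000, f=1/298.257222101): X=4569846.9112, Y=2568006.3397, Z=3622404.8085
→ Helmert⁻¹: X=4570280.5648, Y=2568180.0040, Z=3622159.1391
→ geod (Bowring, a=6378388.000): φ=34.82278200°, λ=29.33296000°, h=627.5710 m

φ=34.822782°, λ=29.332960°, h=627.571 m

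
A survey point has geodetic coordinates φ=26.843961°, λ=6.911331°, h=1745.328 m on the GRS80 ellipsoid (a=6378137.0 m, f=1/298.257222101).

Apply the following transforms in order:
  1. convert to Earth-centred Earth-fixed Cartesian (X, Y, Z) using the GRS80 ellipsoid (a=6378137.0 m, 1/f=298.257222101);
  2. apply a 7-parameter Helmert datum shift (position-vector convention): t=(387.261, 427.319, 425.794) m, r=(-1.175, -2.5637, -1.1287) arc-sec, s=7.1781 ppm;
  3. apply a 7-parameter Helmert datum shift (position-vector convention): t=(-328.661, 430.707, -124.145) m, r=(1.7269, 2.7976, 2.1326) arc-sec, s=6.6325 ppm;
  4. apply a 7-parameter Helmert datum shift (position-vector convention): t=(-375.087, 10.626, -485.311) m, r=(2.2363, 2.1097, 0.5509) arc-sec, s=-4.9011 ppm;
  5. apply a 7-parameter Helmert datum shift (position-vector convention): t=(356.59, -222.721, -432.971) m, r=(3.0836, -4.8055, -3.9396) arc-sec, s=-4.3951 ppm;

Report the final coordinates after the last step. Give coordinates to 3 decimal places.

start: φ=26.843961°, λ=6.911331°, h=1745.328 m
→ ECEF (a=6378137.000, f=1/298.257222101): X=5654880.2336, Y=685450.4316, Z=2863587.9927
→ Helmert 7p (PV): X=5655276.2445, Y=685868.0393, Z=2864100.7231
→ Helmert 7p (PV): X=5655016.8473, Y=686337.7873, Z=2863924.6127
→ Helmert 7p (PV): X=5654641.5038, Y=686329.1028, Z=2863374.8666
→ Helmert 7p (PV): X=5654919.6399, Y=685952.5573, Z=2863071.3108

X=5654919.640 m, Y=685952.557 m, Z=2863071.311 m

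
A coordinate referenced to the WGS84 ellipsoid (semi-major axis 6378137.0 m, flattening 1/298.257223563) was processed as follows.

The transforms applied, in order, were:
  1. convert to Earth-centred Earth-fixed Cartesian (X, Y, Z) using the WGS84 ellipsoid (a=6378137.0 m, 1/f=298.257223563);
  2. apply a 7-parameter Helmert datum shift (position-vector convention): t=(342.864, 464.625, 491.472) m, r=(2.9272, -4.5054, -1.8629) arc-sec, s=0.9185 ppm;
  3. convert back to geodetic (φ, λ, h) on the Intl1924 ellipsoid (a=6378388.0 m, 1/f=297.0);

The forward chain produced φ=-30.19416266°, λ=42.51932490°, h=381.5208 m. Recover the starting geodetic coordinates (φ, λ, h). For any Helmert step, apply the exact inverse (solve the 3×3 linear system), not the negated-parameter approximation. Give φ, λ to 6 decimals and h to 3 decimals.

start: φ=-30.194163°, λ=42.519325°, h=381.521 m
→ ECEF (a=6378388.000, f=1/297.0): X=4067060.7741, Y=3729298.9140, Z=-3189233.5331
→ Helmert⁻¹: X=4066610.8221, Y=3728822.3232, Z=-3189863.8189
→ geod (Bowring, a=6378137.000): φ=-30.20132700°, λ=42.51883500°, h=361.4680 m

φ=-30.201327°, λ=42.518835°, h=361.468 m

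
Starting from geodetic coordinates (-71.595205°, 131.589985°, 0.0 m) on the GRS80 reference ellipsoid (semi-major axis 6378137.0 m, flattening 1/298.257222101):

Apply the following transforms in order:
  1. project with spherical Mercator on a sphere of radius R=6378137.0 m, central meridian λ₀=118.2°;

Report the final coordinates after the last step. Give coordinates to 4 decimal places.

E=1490566.3119 m, N=-11608923.8765 m

start: φ=-71.595205°, λ=131.589985°, h=0.000 m
→ merc (R=6378137.0, λ₀=118.2°): E=1490566.3119, N=-11608923.8765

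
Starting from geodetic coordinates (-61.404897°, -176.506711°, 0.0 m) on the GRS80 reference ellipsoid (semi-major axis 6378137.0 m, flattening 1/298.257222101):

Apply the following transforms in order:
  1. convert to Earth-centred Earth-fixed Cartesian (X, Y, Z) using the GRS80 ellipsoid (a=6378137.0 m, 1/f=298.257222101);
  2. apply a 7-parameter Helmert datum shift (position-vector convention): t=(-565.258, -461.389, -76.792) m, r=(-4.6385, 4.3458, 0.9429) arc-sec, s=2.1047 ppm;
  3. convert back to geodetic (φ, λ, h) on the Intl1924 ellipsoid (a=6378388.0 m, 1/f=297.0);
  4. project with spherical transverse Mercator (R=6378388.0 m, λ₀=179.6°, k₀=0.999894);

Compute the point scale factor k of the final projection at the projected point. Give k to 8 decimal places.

1.00042541

start: φ=-61.404897°, λ=-176.506711°, h=0.000 m
→ ECEF (a=6378137.000, f=1/298.257222101): X=-3054904.7426, Y=-186486.8243, Z=-5577076.9578
→ Helmert 7p (PV): X=-3055593.0817, Y=-187087.9888, Z=-5577096.9302
→ geod (Bowring, a=6378388.000): φ=-61.39997101°, λ=-176.49626545°, h=183.3381 m
→ into tm (λ₀=179.6°): φ=-61.39997101°, λ−λ₀=3.90373455°
scale k = 1.00042541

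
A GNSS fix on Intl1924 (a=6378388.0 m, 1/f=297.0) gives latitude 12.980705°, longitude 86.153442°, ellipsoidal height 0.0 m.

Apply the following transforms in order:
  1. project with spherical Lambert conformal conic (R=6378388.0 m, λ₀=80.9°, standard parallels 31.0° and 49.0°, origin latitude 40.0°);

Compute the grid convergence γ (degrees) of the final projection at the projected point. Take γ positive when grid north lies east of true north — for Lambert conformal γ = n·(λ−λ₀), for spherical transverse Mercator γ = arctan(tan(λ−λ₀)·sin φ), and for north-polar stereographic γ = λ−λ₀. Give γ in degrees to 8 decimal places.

3.39093335

start: φ=12.980705°, λ=86.153442°, h=0.000 m
→ into lcc (λ₀=80.9°): φ=12.98070500°, λ−λ₀=5.25344200°
convergence γ = 3.39093335°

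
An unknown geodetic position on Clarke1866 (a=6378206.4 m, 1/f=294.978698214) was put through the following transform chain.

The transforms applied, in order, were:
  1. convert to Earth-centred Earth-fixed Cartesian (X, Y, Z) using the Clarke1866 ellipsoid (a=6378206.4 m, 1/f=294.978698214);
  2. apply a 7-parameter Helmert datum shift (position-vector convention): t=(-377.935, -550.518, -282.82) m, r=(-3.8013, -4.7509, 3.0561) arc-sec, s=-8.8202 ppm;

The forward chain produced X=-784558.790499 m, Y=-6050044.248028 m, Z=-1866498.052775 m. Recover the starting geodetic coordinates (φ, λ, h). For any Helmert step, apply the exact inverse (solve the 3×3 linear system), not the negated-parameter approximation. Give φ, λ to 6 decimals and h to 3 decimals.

φ=-17.120522°, λ=-97.387215°, h=2899.878 m

start: X=-784558.7905, Y=-6050044.2480, Z=-1866498.0528 m
→ Helmert⁻¹: X=-784320.3911, Y=-6049501.0725, Z=-1866325.1157
→ geod (Bowring, a=6378206.400): φ=-17.12052200°, λ=-97.38721500°, h=2899.8780 m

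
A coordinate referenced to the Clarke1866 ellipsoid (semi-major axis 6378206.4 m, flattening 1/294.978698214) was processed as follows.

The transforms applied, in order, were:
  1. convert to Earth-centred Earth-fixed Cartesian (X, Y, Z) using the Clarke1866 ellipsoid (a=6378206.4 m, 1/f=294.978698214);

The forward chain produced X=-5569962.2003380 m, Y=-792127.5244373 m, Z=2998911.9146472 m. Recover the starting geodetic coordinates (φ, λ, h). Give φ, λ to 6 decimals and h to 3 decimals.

start: X=-5569962.2003, Y=-792127.5244, Z=2998911.9146 m
→ geod (Bowring, a=6378206.400): φ=28.22138800°, λ=-171.90600400°, h=1972.8380 m

φ=28.221388°, λ=-171.906004°, h=1972.838 m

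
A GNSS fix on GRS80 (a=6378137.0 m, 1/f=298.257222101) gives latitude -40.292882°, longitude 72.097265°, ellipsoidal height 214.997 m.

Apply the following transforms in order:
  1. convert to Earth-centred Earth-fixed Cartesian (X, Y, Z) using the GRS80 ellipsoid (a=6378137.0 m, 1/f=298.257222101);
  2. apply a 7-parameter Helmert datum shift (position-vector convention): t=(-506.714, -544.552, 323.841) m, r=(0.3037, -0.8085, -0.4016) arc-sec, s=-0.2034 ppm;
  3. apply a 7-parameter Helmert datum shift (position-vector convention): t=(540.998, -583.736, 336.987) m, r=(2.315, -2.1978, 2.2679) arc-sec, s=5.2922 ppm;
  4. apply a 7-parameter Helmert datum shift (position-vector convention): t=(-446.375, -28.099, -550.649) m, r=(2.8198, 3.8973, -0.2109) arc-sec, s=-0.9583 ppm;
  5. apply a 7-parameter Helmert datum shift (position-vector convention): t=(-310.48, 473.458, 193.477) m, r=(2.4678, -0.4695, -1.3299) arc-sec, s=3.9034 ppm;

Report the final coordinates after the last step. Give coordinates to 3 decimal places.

X=1496906.998 m, Y=4635519.019 m, Z=-4102538.207 m

start: φ=-40.292882°, λ=72.097265°, h=214.997 m
→ ECEF (a=6378137.000, f=1/298.257222101): X=1497633.2341, Y=4636005.0931, Z=-4102983.5044
→ Helmert 7p (PV): X=1497151.3244, Y=4635462.7233, Z=-4102646.1326
→ Helmert 7p (PV): X=1497692.9929, Y=4634966.0266, Z=-4102262.8789
→ Helmert 7p (PV): X=1497172.4111, Y=4634988.0356, Z=-4102774.5316
→ Helmert 7p (PV): X=1496906.9983, Y=4635519.0194, Z=-4102538.2072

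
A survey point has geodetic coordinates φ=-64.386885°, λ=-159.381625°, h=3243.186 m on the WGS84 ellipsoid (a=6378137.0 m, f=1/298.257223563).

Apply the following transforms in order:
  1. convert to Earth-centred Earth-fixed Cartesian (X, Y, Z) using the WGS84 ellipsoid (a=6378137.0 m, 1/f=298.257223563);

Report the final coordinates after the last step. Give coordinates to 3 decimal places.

X=-2588974.169 m, Y=-974079.129 m, Z=-5731415.379 m

start: φ=-64.386885°, λ=-159.381625°, h=3243.186 m
→ ECEF (a=6378137.000, f=1/298.257223563): X=-2588974.1694, Y=-974079.1291, Z=-5731415.3788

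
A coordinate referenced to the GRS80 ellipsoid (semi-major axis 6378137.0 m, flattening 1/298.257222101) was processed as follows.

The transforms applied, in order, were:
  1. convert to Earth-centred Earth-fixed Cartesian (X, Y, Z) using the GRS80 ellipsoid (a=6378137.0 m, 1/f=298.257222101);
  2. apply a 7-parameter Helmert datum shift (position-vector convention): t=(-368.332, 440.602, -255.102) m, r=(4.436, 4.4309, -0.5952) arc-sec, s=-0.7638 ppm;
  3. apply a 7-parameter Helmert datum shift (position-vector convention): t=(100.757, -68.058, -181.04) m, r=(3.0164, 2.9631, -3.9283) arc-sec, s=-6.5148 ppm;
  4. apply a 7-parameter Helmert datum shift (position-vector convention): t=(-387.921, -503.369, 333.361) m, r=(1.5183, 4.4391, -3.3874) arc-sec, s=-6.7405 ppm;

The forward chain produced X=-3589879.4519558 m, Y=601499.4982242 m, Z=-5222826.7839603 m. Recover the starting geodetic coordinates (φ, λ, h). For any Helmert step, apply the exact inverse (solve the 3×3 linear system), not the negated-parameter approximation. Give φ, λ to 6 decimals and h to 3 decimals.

start: X=-3589879.4520, Y=601499.4982, Z=-5222826.7840 m
→ Helmert⁻¹: X=-3589413.1989, Y=601909.5295, Z=-5223277.0316
→ Helmert⁻¹: X=-3589473.7692, Y=601836.7644, Z=-5223190.3851
→ Helmert⁻¹: X=-3588997.7145, Y=601273.9371, Z=-5223029.3010
→ geod (Bowring, a=6378137.000): φ=-55.31434700°, λ=170.48941400°, h=2009.1980 m

φ=-55.314347°, λ=170.489414°, h=2009.198 m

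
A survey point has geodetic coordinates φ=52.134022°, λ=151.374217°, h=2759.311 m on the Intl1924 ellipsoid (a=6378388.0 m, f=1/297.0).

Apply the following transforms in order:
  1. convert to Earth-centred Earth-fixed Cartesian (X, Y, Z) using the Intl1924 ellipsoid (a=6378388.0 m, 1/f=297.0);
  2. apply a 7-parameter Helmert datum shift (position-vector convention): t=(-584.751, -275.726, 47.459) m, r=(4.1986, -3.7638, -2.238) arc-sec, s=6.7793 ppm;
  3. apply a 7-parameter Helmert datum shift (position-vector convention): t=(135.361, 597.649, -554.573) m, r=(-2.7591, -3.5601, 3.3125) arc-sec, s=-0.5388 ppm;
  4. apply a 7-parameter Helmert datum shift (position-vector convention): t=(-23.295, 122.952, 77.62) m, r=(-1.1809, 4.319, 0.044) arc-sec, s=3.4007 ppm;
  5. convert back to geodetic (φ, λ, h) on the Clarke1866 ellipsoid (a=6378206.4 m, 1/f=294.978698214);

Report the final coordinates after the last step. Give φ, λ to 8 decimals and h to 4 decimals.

start: φ=52.134022°, λ=151.374217°, h=2759.311 m
→ ECEF (a=6378388.000, f=1/297.0): X=-3445308.7996, Y=1880455.0843, Z=5014247.8016
→ Helmert 7p (PV): X=-3445988.0017, Y=1880127.4212, Z=5014304.6630
→ Helmert 7p (PV): X=-3445967.5239, Y=1880735.7903, Z=5013662.7615
→ Helmert 7p (PV): X=-3445897.9569, Y=1880893.1072, Z=5013818.8197
→ geod (Bowring, a=6378206.400): φ=52.12777815°, λ=151.37272507°, h=3139.7464 m

φ=52.12777815°, λ=151.37272507°, h=3139.7464 m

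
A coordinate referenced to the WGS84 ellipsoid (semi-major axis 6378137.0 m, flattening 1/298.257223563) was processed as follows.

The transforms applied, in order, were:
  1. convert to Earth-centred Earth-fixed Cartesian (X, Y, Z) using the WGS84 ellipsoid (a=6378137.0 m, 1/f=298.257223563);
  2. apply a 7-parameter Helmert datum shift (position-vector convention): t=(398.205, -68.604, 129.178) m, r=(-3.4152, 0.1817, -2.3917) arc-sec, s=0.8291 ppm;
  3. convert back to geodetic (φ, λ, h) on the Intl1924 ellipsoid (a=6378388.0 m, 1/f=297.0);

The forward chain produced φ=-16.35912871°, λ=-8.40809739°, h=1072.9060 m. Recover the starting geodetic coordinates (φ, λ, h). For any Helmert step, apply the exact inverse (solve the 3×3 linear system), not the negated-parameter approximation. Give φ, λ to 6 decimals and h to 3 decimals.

φ=-16.360921°, λ=-8.407067°, h=960.194 m

start: φ=-16.359129°, λ=-8.408097°, h=1072.906 m
→ ECEF (a=6378388.000, f=1/297.0): X=6057011.8694, Y=-895296.3947, Z=-1785218.8887
→ Helmert⁻¹: X=6056620.5948, Y=-895127.2594, Z=-1785356.0721
→ geod (Bowring, a=6378137.000): φ=-16.36092100°, λ=-8.40706700°, h=960.1940 m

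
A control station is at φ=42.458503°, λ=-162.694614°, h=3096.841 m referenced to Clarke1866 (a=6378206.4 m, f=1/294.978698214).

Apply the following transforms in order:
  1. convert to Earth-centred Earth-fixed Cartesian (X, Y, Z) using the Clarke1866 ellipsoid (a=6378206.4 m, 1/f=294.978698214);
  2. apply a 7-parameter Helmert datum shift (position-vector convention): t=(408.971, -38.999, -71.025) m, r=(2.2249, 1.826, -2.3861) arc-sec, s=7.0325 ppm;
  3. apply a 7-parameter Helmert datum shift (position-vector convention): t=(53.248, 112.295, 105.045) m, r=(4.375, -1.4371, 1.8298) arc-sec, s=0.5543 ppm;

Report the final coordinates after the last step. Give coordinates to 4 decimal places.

start: φ=42.458503°, λ=-162.694614°, h=3096.841 m
→ ECEF (a=6378206.400, f=1/294.978698214): X=-4501742.4048, Y=-1402600.8662, Z=4285204.6079
→ Helmert 7p (PV): X=-4501343.3820, Y=-1402643.8750, Z=4285188.4420
→ Helmert 7p (PV): X=-4501310.0421, Y=-1402663.1809, Z=4285234.7494

X=-4501310.0421 m, Y=-1402663.1809 m, Z=4285234.7494 m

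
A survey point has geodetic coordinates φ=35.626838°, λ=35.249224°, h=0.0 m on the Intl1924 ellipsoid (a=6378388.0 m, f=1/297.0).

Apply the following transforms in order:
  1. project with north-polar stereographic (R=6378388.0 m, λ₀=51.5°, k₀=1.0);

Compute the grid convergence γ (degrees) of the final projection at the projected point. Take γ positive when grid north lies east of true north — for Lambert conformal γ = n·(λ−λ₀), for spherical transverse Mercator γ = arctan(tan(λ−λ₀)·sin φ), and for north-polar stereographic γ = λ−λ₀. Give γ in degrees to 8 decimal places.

-16.25077600

start: φ=35.626838°, λ=35.249224°, h=0.000 m
→ into stereo (λ₀=51.5°): φ=35.62683800°, λ−λ₀=-16.25077600°
convergence γ = -16.25077600°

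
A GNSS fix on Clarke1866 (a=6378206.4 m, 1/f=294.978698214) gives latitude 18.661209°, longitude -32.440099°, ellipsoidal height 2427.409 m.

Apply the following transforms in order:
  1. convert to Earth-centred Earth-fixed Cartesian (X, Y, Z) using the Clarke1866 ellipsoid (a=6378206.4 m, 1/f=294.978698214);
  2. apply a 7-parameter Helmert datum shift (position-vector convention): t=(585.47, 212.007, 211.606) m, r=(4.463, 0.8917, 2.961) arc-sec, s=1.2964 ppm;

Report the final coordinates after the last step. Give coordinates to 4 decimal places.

start: φ=18.661209°, λ=-32.440099°, h=2427.409 m
→ ECEF (a=6378206.400, f=1/294.978698214): X=5103618.7639, Y=-3243867.5178, Z=2028510.7163
→ Helmert 7p (PV): X=5104266.1866, Y=-3243630.3433, Z=2028632.7002

X=5104266.1866 m, Y=-3243630.3433 m, Z=2028632.7002 m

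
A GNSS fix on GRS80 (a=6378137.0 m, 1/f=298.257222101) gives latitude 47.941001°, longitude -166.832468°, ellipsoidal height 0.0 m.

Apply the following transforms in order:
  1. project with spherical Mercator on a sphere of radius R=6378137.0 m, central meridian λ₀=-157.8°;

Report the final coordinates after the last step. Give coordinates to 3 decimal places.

E=-1005489.738 m, N=6097045.110 m

start: φ=47.941001°, λ=-166.832468°, h=0.000 m
→ merc (R=6378137.0, λ₀=-157.8°): E=-1005489.7384, N=6097045.1100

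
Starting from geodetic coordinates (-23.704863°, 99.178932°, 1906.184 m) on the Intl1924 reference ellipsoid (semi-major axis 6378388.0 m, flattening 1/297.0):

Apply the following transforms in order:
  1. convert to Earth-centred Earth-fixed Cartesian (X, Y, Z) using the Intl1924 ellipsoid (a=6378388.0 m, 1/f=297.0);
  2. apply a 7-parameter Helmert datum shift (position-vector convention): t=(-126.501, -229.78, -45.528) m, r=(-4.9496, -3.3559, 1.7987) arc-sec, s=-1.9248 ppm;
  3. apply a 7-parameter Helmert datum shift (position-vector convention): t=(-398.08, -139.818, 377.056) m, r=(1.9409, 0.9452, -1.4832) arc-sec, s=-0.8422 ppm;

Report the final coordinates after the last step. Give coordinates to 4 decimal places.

start: φ=-23.704863°, λ=99.178932°, h=1906.184 m
→ ECEF (a=6378388.000, f=1/297.0): X=-932408.5251, Y=5770307.1912, Z=-2549187.0063
→ Helmert 7p (PV): X=-932542.0755, Y=5769997.0025, Z=-2549381.2638
→ Helmert 7p (PV): X=-932909.5619, Y=5769883.0197, Z=-2548943.4932

X=-932909.5619 m, Y=5769883.0197 m, Z=-2548943.4932 m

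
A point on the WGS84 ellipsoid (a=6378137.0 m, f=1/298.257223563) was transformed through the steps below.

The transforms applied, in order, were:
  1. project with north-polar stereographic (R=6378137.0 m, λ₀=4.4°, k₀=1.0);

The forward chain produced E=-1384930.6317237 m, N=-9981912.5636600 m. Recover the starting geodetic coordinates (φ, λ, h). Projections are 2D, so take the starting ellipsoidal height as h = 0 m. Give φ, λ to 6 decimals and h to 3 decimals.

start: E=-1384930.6317, N=-9981912.5637 m
→ stereo⁻¹: φ=13.38212200°, λ=-3.49901900°

φ=13.382122°, λ=-3.499019°, h=0.000 m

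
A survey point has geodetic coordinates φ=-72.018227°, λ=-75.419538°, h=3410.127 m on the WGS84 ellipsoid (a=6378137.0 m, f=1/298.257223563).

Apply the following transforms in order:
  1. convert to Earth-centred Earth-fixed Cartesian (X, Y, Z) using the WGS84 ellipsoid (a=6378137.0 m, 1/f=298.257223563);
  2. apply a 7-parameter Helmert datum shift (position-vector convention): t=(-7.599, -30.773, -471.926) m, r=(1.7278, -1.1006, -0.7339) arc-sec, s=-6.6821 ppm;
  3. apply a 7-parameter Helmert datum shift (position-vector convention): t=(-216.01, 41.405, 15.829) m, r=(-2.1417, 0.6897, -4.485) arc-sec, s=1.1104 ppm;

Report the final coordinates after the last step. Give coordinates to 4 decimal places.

X=497190.7167 m, Y=-1912429.8504 m, Z=-6047975.6020 m

start: φ=-72.018227°, λ=-75.419538°, h=3410.127 m
→ ECEF (a=6378137.000, f=1/298.257223563): X=497453.4391, Y=-1912426.4107, Z=-6047558.0280
→ Helmert 7p (PV): X=497467.9803, Y=-1912395.5170, Z=-6048002.9088
→ Helmert 7p (PV): X=497190.7167, Y=-1912429.8504, Z=-6047975.6020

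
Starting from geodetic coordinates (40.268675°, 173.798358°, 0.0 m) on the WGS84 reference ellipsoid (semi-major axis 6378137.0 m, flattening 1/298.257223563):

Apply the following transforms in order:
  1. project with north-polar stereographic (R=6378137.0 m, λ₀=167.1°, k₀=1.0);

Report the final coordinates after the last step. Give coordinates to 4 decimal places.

E=689586.2975 m, N=-5871620.5558 m

start: φ=40.268675°, λ=173.798358°, h=0.000 m
→ stereo (R=6378137.0, λ₀=167.1°): E=689586.2975, N=-5871620.5558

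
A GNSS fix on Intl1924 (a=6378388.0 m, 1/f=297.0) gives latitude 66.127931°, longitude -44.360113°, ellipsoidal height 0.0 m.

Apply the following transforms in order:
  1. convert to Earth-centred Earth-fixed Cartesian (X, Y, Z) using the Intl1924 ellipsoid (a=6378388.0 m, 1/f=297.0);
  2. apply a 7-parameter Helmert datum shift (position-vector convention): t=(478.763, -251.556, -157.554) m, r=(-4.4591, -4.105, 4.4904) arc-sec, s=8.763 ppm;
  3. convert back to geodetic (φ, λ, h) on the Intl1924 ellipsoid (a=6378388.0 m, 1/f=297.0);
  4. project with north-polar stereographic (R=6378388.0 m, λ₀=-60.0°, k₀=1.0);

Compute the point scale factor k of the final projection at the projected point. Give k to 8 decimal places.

start: φ=66.127931°, λ=-44.360113°, h=0.000 m
→ ECEF (a=6378388.000, f=1/297.0): X=1850739.7195, Y=-1809855.9927, Z=5809867.5238
→ Helmert 7p (PV): X=1851158.4749, Y=-1809957.5166, Z=5809836.8410
→ geod (Bowring, a=6378388.000): φ=66.12478245°, λ=-44.35523994°, h=121.8449 m
→ into stereo (λ₀=-60.0°): φ=66.12478245°, λ−λ₀=15.64476006°
scale k = 1.04469786

1.04469786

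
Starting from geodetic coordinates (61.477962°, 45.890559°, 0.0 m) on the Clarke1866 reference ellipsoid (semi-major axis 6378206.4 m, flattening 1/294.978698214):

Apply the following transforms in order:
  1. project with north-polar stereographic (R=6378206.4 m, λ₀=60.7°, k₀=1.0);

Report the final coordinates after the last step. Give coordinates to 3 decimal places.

start: φ=61.477962°, λ=45.890559°, h=0.000 m
→ stereo (R=6378206.4, λ₀=60.7°): E=-828755.4020, N=-3134621.8195

E=-828755.402 m, N=-3134621.820 m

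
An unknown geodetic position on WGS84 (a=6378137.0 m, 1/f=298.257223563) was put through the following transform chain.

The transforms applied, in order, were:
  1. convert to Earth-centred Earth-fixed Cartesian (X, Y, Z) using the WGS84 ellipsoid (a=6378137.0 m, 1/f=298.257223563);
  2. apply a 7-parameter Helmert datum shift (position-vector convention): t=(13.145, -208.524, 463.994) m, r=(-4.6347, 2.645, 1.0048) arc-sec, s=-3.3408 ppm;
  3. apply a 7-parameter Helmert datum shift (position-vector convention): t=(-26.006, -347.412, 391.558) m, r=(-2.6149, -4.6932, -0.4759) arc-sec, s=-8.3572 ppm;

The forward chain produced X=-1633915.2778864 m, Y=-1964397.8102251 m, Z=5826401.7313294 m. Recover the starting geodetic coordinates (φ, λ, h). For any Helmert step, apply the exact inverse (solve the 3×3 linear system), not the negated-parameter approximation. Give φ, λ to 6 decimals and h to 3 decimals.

start: X=-1633915.2779, Y=-1964397.8102, Z=5826401.7313 m
→ Helmert⁻¹: X=-1633765.8328, Y=-1964144.4412, Z=5826071.1362
→ Helmert⁻¹: X=-1633868.7068, Y=-1964065.4175, Z=5825561.5209
→ geod (Bowring, a=6378137.000): φ=66.46123100°, λ=-129.75642700°, h=964.1610 m

φ=66.461231°, λ=-129.756427°, h=964.161 m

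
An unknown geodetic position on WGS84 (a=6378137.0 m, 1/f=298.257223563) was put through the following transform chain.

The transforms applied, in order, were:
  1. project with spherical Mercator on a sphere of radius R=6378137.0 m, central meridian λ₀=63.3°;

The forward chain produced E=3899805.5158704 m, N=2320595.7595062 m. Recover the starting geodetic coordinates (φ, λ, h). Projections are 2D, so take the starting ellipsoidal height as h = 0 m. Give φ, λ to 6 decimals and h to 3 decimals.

φ=20.400999°, λ=98.332549°, h=0.000 m

start: E=3899805.5159, N=2320595.7595 m
→ merc⁻¹: φ=20.40099900°, λ=98.33254900°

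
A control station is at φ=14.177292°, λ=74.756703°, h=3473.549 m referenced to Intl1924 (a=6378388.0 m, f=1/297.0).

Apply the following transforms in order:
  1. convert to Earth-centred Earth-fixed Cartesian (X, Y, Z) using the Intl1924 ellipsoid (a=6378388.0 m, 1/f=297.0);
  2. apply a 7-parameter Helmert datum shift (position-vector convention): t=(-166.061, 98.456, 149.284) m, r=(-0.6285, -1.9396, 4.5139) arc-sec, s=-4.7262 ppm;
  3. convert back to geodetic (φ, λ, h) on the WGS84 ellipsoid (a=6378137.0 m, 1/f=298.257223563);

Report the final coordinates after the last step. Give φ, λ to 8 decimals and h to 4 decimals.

φ=14.17806849°, λ=74.75982176°, h=3775.2655 m

start: φ=14.177292°, λ=74.756703°, h=3473.549 m
→ ECEF (a=6378388.000, f=1/297.0): X=1627131.5043, Y=5971001.8412, Z=1552876.3373
→ Helmert 7p (PV): X=1626812.4820, Y=5971112.4167, Z=1553015.3888
→ geod (Bowring, a=6378137.000): φ=14.17806849°, λ=74.75982176°, h=3775.2655 m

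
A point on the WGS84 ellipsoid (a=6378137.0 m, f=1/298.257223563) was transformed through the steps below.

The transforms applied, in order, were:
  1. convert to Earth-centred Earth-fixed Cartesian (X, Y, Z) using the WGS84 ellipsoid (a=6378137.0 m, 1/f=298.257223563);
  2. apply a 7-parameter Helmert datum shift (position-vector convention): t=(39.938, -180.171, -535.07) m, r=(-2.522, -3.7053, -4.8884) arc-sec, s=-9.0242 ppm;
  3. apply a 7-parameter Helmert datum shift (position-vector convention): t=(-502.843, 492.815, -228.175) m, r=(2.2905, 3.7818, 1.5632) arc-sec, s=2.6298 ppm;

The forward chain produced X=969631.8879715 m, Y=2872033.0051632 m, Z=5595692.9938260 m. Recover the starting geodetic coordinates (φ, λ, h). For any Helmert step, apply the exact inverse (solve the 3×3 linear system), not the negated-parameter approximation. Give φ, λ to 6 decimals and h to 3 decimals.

start: X=969631.8880, Y=2872033.0052, Z=5595692.9938 m
→ Helmert⁻¹: X=970051.3434, Y=2871587.4274, Z=5595892.3503
→ Helmert⁻¹: X=970052.6341, Y=2871748.0756, Z=5596495.6111
→ geod (Bowring, a=6378137.000): φ=61.72002900°, λ=71.33545900°, h=3060.8990 m

φ=61.720029°, λ=71.335459°, h=3060.899 m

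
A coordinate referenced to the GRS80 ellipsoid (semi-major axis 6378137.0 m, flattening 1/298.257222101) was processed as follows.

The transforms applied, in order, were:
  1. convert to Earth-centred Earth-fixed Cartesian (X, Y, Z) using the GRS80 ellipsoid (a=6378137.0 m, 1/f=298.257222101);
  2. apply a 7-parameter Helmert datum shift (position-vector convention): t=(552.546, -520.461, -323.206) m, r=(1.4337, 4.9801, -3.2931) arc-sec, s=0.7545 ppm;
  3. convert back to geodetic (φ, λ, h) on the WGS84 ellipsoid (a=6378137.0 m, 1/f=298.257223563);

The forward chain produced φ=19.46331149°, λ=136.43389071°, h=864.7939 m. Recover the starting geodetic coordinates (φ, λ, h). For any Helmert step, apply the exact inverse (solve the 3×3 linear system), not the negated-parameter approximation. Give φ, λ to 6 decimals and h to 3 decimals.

start: φ=19.463311°, λ=136.433891°, h=864.794 m
→ ECEF (a=6378137.000, f=1/298.257223563): X=-4359585.6637, Y=4146662.8654, Z=2112061.6312
→ Helmert⁻¹: X=-4360252.1291, Y=4147125.2660, Z=2112249.1429
→ geod (Bowring, a=6378137.000): φ=19.46249600°, λ=136.43507400°, h=1683.0580 m

φ=19.462496°, λ=136.435074°, h=1683.058 m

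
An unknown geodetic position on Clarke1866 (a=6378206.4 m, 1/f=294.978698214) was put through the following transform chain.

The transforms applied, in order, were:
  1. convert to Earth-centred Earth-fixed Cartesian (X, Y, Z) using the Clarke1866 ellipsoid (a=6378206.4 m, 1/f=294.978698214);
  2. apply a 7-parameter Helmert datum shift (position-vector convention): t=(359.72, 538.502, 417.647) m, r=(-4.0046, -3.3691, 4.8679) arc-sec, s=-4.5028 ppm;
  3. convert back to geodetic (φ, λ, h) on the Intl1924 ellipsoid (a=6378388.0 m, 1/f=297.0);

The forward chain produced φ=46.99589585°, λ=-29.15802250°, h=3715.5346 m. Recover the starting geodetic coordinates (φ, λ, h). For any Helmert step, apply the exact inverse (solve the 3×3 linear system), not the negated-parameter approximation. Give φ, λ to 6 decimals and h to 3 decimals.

φ=46.993630°, λ=-29.168405°, h=3662.852 m

start: φ=46.995896°, λ=-29.158023°, h=3715.535 m
→ ECEF (a=6378388.000, f=1/297.0): X=3808161.4538, Y=-2124649.5028, Z=4644256.4938
→ Helmert⁻¹: X=3807844.5707, Y=-2125377.5980, Z=4643756.2965
→ geod (Bowring, a=6378206.400): φ=46.99363000°, λ=-29.16840500°, h=3662.8520 m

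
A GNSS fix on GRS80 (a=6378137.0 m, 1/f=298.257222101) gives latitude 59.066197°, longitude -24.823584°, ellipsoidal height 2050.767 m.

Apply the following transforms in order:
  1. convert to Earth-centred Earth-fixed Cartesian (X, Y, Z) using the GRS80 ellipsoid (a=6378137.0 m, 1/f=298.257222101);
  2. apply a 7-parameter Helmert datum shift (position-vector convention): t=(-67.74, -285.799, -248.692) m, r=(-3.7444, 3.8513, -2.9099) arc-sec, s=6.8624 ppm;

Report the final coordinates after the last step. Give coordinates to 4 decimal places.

start: φ=59.066197°, λ=-24.823584°, h=2050.767 m
→ ECEF (a=6378137.000, f=1/298.257222101): X=2984044.0196, Y=-1380312.7269, Z=5449489.5436
→ Helmert 7p (PV): X=2984079.0358, Y=-1380551.1689, Z=5449247.5883

X=2984079.0358 m, Y=-1380551.1689 m, Z=5449247.5883 m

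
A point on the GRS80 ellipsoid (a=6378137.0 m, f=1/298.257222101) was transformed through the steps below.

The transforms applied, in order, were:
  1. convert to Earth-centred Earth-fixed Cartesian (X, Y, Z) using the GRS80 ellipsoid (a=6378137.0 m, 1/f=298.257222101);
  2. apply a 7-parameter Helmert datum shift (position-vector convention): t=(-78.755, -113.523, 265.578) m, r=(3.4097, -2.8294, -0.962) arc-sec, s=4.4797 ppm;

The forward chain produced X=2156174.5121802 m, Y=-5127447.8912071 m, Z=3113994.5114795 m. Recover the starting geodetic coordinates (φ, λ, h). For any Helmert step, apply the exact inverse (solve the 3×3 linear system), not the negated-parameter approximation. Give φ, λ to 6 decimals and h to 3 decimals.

φ=29.404667°, λ=-67.190382°, h=1459.998 m

start: X=2156174.5122, Y=-5127447.8912, Z=3113994.5115 m
→ Helmert⁻¹: X=2156310.2335, Y=-5127249.8698, Z=3113770.1632
→ geod (Bowring, a=6378137.000): φ=29.40466700°, λ=-67.19038200°, h=1459.9980 m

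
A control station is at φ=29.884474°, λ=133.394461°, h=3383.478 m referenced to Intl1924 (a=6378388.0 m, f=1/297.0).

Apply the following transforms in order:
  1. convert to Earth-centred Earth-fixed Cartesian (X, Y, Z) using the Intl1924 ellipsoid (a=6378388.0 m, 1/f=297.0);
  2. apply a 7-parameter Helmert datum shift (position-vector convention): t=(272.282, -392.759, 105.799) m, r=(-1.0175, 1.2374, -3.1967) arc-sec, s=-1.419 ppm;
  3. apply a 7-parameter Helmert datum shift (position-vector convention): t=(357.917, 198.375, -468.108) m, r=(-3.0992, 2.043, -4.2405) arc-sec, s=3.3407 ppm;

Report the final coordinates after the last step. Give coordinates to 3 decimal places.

X=-3803759.318 m, Y=4024020.759 m, Z=3160632.018 m

start: φ=29.884474°, λ=133.394461°, h=3383.478 m
→ ECEF (a=6378388.000, f=1/297.0): X=-3804577.5659, Y=4024007.1484, Z=3161008.0556
→ Helmert 7p (PV): X=-3804218.5579, Y=4023683.2359, Z=3161112.3427
→ Helmert 7p (PV): X=-3803759.3183, Y=4024020.7592, Z=3160632.0176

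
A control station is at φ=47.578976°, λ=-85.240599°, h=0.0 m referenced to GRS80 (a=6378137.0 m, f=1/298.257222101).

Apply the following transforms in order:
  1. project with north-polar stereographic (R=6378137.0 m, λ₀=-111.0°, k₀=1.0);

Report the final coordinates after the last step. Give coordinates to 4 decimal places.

start: φ=47.578976°, λ=-85.240599°, h=0.000 m
→ stereo (R=6378137.0, λ₀=-111.0°): E=2151463.8141, N=-4458576.4537

E=2151463.8141 m, N=-4458576.4537 m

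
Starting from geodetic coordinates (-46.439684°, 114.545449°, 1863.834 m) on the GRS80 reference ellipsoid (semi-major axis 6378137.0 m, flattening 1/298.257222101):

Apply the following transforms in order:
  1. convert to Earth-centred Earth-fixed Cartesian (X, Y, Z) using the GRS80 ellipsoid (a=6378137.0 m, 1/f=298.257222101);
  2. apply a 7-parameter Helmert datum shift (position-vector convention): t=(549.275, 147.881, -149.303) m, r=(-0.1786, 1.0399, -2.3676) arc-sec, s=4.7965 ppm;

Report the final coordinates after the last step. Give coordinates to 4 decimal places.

start: φ=-46.439684°, λ=114.545449°, h=1863.834 m
→ ECEF (a=6378137.000, f=1/298.257222101): X=-1829619.4494, Y=4006308.7868, Z=-4600413.2158
→ Helmert 7p (PV): X=-1829056.1572, Y=4006492.9019, Z=-4600578.8294

X=-1829056.1572 m, Y=4006492.9019 m, Z=-4600578.8294 m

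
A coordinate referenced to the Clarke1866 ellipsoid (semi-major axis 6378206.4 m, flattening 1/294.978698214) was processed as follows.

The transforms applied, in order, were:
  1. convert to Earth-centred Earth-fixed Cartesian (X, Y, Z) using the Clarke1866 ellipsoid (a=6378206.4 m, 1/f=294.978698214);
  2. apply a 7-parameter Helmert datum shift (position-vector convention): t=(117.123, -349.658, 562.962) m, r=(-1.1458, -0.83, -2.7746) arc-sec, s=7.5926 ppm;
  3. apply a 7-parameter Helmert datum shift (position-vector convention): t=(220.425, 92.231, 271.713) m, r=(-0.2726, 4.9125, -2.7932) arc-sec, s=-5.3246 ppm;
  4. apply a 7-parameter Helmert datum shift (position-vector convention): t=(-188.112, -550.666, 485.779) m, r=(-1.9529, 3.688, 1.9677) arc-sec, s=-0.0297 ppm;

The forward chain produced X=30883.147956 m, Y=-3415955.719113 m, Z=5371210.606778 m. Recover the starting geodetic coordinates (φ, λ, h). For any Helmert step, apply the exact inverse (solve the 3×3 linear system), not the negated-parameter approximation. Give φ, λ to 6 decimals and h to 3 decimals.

start: X=30883.1480, Y=-3415955.7191, Z=5371210.6068 m
→ Helmert⁻¹: X=30942.6509, Y=-3415456.2991, Z=5370693.2033
→ Helmert⁻¹: X=30640.7375, Y=-3415573.3992, Z=5370446.3015
→ Helmert⁻¹: X=30590.9311, Y=-3415227.2289, Z=5369823.4737
→ geod (Bowring, a=6378206.400): φ=57.71838000°, λ=-89.48680300°, h=1149.8140 m

φ=57.718380°, λ=-89.486803°, h=1149.814 m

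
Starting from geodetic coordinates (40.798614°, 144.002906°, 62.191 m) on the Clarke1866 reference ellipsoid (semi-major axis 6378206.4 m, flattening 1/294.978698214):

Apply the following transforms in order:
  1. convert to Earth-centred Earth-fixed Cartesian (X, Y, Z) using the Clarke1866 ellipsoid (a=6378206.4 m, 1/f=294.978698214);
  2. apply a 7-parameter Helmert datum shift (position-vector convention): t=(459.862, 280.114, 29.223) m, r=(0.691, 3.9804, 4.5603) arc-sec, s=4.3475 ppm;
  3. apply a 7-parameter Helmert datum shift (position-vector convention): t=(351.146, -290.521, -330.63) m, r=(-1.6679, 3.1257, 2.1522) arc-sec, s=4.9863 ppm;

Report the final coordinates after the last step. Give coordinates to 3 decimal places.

start: φ=40.798614°, λ=144.002906°, h=62.191 m
→ ECEF (a=6378206.400, f=1/294.978698214): X=-3912073.1840, Y=2841984.3971, Z=4145360.5509
→ Helmert 7p (PV): X=-3911613.1678, Y=2842176.4871, Z=4145492.8104
→ Helmert 7p (PV): X=-3911248.3618, Y=2841892.8449, Z=4145219.1447

X=-3911248.362 m, Y=2841892.845 m, Z=4145219.145 m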